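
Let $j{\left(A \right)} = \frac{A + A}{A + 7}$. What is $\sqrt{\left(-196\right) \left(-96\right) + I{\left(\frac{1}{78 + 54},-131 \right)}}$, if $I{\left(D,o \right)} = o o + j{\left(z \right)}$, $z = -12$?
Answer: $\frac{\sqrt{899545}}{5} \approx 189.69$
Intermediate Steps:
$j{\left(A \right)} = \frac{2 A}{7 + A}$
$I{\left(D,o \right)} = \frac{24}{5} + o^{2}$ ($I{\left(D,o \right)} = o o + 2 \left(-12\right) \frac{1}{7 - 12} = o^{2} + 2 \left(-12\right) \frac{1}{-5} = o^{2} + 2 \left(-12\right) \left(- \frac{1}{5}\right) = o^{2} + \frac{24}{5} = \frac{24}{5} + o^{2}$)
$\sqrt{\left(-196\right) \left(-96\right) + I{\left(\frac{1}{78 + 54},-131 \right)}} = \sqrt{\left(-196\right) \left(-96\right) + \left(\frac{24}{5} + \left(-131\right)^{2}\right)} = \sqrt{18816 + \left(\frac{24}{5} + 17161\right)} = \sqrt{18816 + \frac{85829}{5}} = \sqrt{\frac{179909}{5}} = \frac{\sqrt{899545}}{5}$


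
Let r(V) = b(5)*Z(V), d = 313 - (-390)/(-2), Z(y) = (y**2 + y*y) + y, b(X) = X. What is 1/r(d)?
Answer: 1/139830 ≈ 7.1515e-6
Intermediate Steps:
Z(y) = y + 2*y**2 (Z(y) = (y**2 + y**2) + y = 2*y**2 + y = y + 2*y**2)
d = 118 (d = 313 - (-390)*(-1)/2 = 313 - 1*195 = 313 - 195 = 118)
r(V) = 5*V*(1 + 2*V) (r(V) = 5*(V*(1 + 2*V)) = 5*V*(1 + 2*V))
1/r(d) = 1/(5*118*(1 + 2*118)) = 1/(5*118*(1 + 236)) = 1/(5*118*237) = 1/139830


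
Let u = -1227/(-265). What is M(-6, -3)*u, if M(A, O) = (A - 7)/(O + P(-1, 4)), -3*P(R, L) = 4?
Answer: 3681/265 ≈ 13.891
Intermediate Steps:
P(R, L) = -4/3 (P(R, L) = -1/3*4 = -4/3)
M(A, O) = (-7 + A)/(-4/3 + O) (M(A, O) = (A - 7)/(O - 4/3) = (-7 + A)/(-4/3 + O))
u = 1227/265 (u = -1227*(-1/265) = 1227/265 ≈ 4.6302)
M(-6, -3)*u = (3*(-7 - 6)/(-4 + 3*(-3)))*(1227/265) = (3*(-13)/(-4 - 9))*(1227/265) = (3*(-13)/(-13))*(1227/265) = (3*(-1/13)*(-13))*(1227/265) = 3*(1227/265) = 3681/265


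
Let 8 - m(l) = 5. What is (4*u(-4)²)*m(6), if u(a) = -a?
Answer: 192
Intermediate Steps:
m(l) = 3 (m(l) = 8 - 1*5 = 8 - 5 = 3)
(4*u(-4)²)*m(6) = (4*(-1*(-4))²)*3 = (4*4²)*3 = (4*16)*3 = 64*3 = 192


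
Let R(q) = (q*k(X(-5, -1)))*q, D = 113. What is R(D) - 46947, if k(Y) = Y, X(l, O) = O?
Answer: -59716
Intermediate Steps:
R(q) = -q² (R(q) = (q*(-1))*q = (-q)*q = -q²)
R(D) - 46947 = -1*113² - 46947 = -1*12769 - 46947 = -12769 - 46947 = -59716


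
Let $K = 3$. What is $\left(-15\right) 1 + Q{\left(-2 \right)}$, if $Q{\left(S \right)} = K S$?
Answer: $-21$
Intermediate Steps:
$Q{\left(S \right)} = 3 S$
$\left(-15\right) 1 + Q{\left(-2 \right)} = \left(-15\right) 1 + 3 \left(-2\right) = -15 - 6 = -21$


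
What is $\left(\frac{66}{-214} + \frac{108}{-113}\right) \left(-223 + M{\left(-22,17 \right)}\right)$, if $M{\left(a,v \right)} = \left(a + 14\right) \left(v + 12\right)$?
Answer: $\frac{6954675}{12091} \approx 575.19$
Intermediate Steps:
$M{\left(a,v \right)} = \left(12 + v\right) \left(14 + a\right)$ ($M{\left(a,v \right)} = \left(14 + a\right) \left(12 + v\right) = \left(12 + v\right) \left(14 + a\right)$)
$\left(\frac{66}{-214} + \frac{108}{-113}\right) \left(-223 + M{\left(-22,17 \right)}\right) = \left(\frac{66}{-214} + \frac{108}{-113}\right) \left(-223 + \left(168 + 12 \left(-22\right) + 14 \cdot 17 - 374\right)\right) = \left(66 \left(- \frac{1}{214}\right) + 108 \left(- \frac{1}{113}\right)\right) \left(-223 + \left(168 - 264 + 238 - 374\right)\right) = \left(- \frac{33}{107} - \frac{108}{113}\right) \left(-223 - 232\right) = \left(- \frac{15285}{12091}\right) \left(-455\right) = \frac{6954675}{12091}$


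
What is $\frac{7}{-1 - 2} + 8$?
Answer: $\frac{17}{3} \approx 5.6667$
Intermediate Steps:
$\frac{7}{-1 - 2} + 8 = \frac{7}{-3} + 8 = 7 \left(- \frac{1}{3}\right) + 8 = - \frac{7}{3} + 8 = \frac{17}{3}$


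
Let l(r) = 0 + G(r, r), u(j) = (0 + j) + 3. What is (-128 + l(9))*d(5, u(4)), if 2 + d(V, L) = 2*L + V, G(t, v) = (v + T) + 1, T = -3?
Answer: -2057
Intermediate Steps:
G(t, v) = -2 + v (G(t, v) = (v - 3) + 1 = (-3 + v) + 1 = -2 + v)
u(j) = 3 + j (u(j) = j + 3 = 3 + j)
d(V, L) = -2 + V + 2*L (d(V, L) = -2 + (2*L + V) = -2 + (V + 2*L) = -2 + V + 2*L)
l(r) = -2 + r (l(r) = 0 + (-2 + r) = -2 + r)
(-128 + l(9))*d(5, u(4)) = (-128 + (-2 + 9))*(-2 + 5 + 2*(3 + 4)) = (-128 + 7)*(-2 + 5 + 2*7) = -121*(-2 + 5 + 14) = -121*17 = -2057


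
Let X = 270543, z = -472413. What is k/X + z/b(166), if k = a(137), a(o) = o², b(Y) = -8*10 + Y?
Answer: -127806416125/23266698 ≈ -5493.1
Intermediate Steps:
b(Y) = -80 + Y
k = 18769 (k = 137² = 18769)
k/X + z/b(166) = 18769/270543 - 472413/(-80 + 166) = 18769*(1/270543) - 472413/86 = 18769/270543 - 472413*1/86 = 18769/270543 - 472413/86 = -127806416125/23266698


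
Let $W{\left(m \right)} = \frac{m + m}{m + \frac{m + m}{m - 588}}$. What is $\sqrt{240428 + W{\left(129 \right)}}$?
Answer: $\frac{\sqrt{50213566898}}{457} \approx 490.34$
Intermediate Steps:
$W{\left(m \right)} = \frac{2 m}{m + \frac{2 m}{-588 + m}}$
$\sqrt{240428 + W{\left(129 \right)}} = \sqrt{240428 + \frac{2 \left(-588 + 129\right)}{-586 + 129}} = \sqrt{240428 + 2 \frac{1}{-457} \left(-459\right)} = \sqrt{240428 + 2 \left(- \frac{1}{457}\right) \left(-459\right)} = \sqrt{240428 + \frac{918}{457}} = \sqrt{\frac{109876514}{457}} = \frac{\sqrt{50213566898}}{457}$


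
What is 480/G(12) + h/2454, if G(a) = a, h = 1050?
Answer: 16535/409 ≈ 40.428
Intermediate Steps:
480/G(12) + h/2454 = 480/12 + 1050/2454 = 480*(1/12) + 1050*(1/2454) = 40 + 175/409 = 16535/409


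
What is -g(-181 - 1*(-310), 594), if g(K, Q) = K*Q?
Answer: -76626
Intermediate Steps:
-g(-181 - 1*(-310), 594) = -(-181 - 1*(-310))*594 = -(-181 + 310)*594 = -129*594 = -1*76626 = -76626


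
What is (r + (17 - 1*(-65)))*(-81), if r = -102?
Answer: 1620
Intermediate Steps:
(r + (17 - 1*(-65)))*(-81) = (-102 + (17 - 1*(-65)))*(-81) = (-102 + (17 + 65))*(-81) = (-102 + 82)*(-81) = -20*(-81) = 1620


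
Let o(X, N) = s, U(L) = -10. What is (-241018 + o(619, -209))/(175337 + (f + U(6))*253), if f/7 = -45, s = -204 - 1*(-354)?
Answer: -60217/23278 ≈ -2.5869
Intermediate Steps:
s = 150 (s = -204 + 354 = 150)
o(X, N) = 150
f = -315 (f = 7*(-45) = -315)
(-241018 + o(619, -209))/(175337 + (f + U(6))*253) = (-241018 + 150)/(175337 + (-315 - 10)*253) = -240868/(175337 - 325*253) = -240868/(175337 - 82225) = -240868/93112 = -240868*1/93112 = -60217/23278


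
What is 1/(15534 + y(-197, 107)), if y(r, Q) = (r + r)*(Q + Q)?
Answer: -1/68782 ≈ -1.4539e-5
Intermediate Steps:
y(r, Q) = 4*Q*r (y(r, Q) = (2*r)*(2*Q) = 4*Q*r)
1/(15534 + y(-197, 107)) = 1/(15534 + 4*107*(-197)) = 1/(15534 - 84316) = 1/(-68782) = -1/68782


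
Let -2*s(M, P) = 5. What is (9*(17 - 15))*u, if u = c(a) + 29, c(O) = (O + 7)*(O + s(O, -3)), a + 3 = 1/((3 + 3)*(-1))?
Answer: 131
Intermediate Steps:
s(M, P) = -5/2 (s(M, P) = -½*5 = -5/2)
a = -19/6 (a = -3 + 1/((3 + 3)*(-1)) = -3 - 1/6 = -3 + (⅙)*(-1) = -3 - ⅙ = -19/6 ≈ -3.1667)
c(O) = (7 + O)*(-5/2 + O) (c(O) = (O + 7)*(O - 5/2) = (7 + O)*(-5/2 + O))
u = 131/18 (u = (-35/2 + (-19/6)² + (9/2)*(-19/6)) + 29 = (-35/2 + 361/36 - 57/4) + 29 = -391/18 + 29 = 131/18 ≈ 7.2778)
(9*(17 - 15))*u = (9*(17 - 15))*(131/18) = (9*2)*(131/18) = 18*(131/18) = 131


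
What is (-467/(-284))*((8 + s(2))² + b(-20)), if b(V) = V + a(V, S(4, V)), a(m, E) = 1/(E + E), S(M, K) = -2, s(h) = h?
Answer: 148973/1136 ≈ 131.14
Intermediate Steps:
a(m, E) = 1/(2*E)
b(V) = -¼ + V (b(V) = V + (½)/(-2) = V + (½)*(-½) = V - ¼ = -¼ + V)
(-467/(-284))*((8 + s(2))² + b(-20)) = (-467/(-284))*((8 + 2)² + (-¼ - 20)) = (-467*(-1/284))*(10² - 81/4) = 467*(100 - 81/4)/284 = (467/284)*(319/4) = 148973/1136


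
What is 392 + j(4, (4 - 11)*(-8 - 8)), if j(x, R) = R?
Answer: 504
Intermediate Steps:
392 + j(4, (4 - 11)*(-8 - 8)) = 392 + (4 - 11)*(-8 - 8) = 392 - 7*(-16) = 392 + 112 = 504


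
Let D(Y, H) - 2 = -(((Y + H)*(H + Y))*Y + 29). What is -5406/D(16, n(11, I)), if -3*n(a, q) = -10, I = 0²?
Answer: 48654/54067 ≈ 0.89988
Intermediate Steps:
I = 0
n(a, q) = 10/3 (n(a, q) = -⅓*(-10) = 10/3)
D(Y, H) = -27 - Y*(H + Y)² (D(Y, H) = 2 - (((Y + H)*(H + Y))*Y + 29) = 2 - (((H + Y)*(H + Y))*Y + 29) = 2 - ((H + Y)²*Y + 29) = 2 - (Y*(H + Y)² + 29) = 2 - (29 + Y*(H + Y)²) = 2 + (-29 - Y*(H + Y)²) = -27 - Y*(H + Y)²)
-5406/D(16, n(11, I)) = -5406/(-27 - 1*16*(10/3 + 16)²) = -5406/(-27 - 1*16*(58/3)²) = -5406/(-27 - 1*16*3364/9) = -5406/(-27 - 53824/9) = -5406/(-54067/9) = -5406*(-9/54067) = 48654/54067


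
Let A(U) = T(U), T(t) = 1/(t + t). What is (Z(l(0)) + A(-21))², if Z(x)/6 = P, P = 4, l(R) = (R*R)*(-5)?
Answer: 1014049/1764 ≈ 574.86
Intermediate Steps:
l(R) = -5*R² (l(R) = R²*(-5) = -5*R²)
T(t) = 1/(2*t)
A(U) = 1/(2*U)
Z(x) = 24 (Z(x) = 6*4 = 24)
(Z(l(0)) + A(-21))² = (24 + (½)/(-21))² = (24 + (½)*(-1/21))² = (24 - 1/42)² = (1007/42)² = 1014049/1764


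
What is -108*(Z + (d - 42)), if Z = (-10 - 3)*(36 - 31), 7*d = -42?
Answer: 12204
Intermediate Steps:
d = -6 (d = (1/7)*(-42) = -6)
Z = -65 (Z = -13*5 = -65)
-108*(Z + (d - 42)) = -108*(-65 + (-6 - 42)) = -108*(-65 - 48) = -108*(-113) = 12204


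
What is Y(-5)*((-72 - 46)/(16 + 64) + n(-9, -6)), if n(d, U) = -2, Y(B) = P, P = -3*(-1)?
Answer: -417/40 ≈ -10.425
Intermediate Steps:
P = 3
Y(B) = 3
Y(-5)*((-72 - 46)/(16 + 64) + n(-9, -6)) = 3*((-72 - 46)/(16 + 64) - 2) = 3*(-118/80 - 2) = 3*(-118*1/80 - 2) = 3*(-59/40 - 2) = 3*(-139/40) = -417/40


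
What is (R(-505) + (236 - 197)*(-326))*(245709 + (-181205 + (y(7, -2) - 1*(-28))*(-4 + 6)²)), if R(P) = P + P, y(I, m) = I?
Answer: -887174256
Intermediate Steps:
R(P) = 2*P
(R(-505) + (236 - 197)*(-326))*(245709 + (-181205 + (y(7, -2) - 1*(-28))*(-4 + 6)²)) = (2*(-505) + (236 - 197)*(-326))*(245709 + (-181205 + (7 - 1*(-28))*(-4 + 6)²)) = (-1010 + 39*(-326))*(245709 + (-181205 + (7 + 28)*2²)) = (-1010 - 12714)*(245709 + (-181205 + 35*4)) = -13724*(245709 + (-181205 + 140)) = -13724*(245709 - 181065) = -13724*64644 = -887174256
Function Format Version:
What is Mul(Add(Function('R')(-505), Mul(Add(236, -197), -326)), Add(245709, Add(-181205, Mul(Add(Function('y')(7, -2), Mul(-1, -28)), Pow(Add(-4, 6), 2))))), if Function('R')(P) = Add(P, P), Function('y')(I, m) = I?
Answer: -887174256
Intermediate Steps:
Function('R')(P) = Mul(2, P)
Mul(Add(Function('R')(-505), Mul(Add(236, -197), -326)), Add(245709, Add(-181205, Mul(Add(Function('y')(7, -2), Mul(-1, -28)), Pow(Add(-4, 6), 2))))) = Mul(Add(Mul(2, -505), Mul(Add(236, -197), -326)), Add(245709, Add(-181205, Mul(Add(7, Mul(-1, -28)), Pow(Add(-4, 6), 2))))) = Mul(Add(-1010, Mul(39, -326)), Add(245709, Add(-181205, Mul(Add(7, 28), Pow(2, 2))))) = Mul(Add(-1010, -12714), Add(245709, Add(-181205, Mul(35, 4)))) = Mul(-13724, Add(245709, Add(-181205, 140))) = Mul(-13724, Add(245709, -181065)) = Mul(-13724, 64644) = -887174256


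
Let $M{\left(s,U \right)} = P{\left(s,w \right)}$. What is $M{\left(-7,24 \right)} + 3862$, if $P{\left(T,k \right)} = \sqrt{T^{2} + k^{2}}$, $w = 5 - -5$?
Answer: $3862 + \sqrt{149} \approx 3874.2$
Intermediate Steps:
$w = 10$ ($w = 5 + 5 = 10$)
$M{\left(s,U \right)} = \sqrt{100 + s^{2}}$ ($M{\left(s,U \right)} = \sqrt{s^{2} + 10^{2}} = \sqrt{s^{2} + 100} = \sqrt{100 + s^{2}}$)
$M{\left(-7,24 \right)} + 3862 = \sqrt{100 + \left(-7\right)^{2}} + 3862 = \sqrt{100 + 49} + 3862 = \sqrt{149} + 3862 = 3862 + \sqrt{149}$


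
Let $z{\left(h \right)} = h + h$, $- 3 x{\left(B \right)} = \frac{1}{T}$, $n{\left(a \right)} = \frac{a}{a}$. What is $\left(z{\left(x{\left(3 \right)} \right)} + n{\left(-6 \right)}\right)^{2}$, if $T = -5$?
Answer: $\frac{289}{225} \approx 1.2844$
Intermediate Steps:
$n{\left(a \right)} = 1$
$x{\left(B \right)} = \frac{1}{15}$ ($x{\left(B \right)} = - \frac{1}{3 \left(-5\right)} = \left(- \frac{1}{3}\right) \left(- \frac{1}{5}\right) = \frac{1}{15}$)
$z{\left(h \right)} = 2 h$
$\left(z{\left(x{\left(3 \right)} \right)} + n{\left(-6 \right)}\right)^{2} = \left(2 \cdot \frac{1}{15} + 1\right)^{2} = \left(\frac{2}{15} + 1\right)^{2} = \left(\frac{17}{15}\right)^{2} = \frac{289}{225}$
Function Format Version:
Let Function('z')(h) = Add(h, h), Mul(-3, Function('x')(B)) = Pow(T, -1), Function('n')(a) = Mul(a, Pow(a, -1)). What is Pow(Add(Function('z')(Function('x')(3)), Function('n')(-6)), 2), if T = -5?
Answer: Rational(289, 225) ≈ 1.2844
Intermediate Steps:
Function('n')(a) = 1
Function('x')(B) = Rational(1, 15) (Function('x')(B) = Mul(Rational(-1, 3), Pow(-5, -1)) = Mul(Rational(-1, 3), Rational(-1, 5)) = Rational(1, 15))
Function('z')(h) = Mul(2, h)
Pow(Add(Function('z')(Function('x')(3)), Function('n')(-6)), 2) = Pow(Add(Mul(2, Rational(1, 15)), 1), 2) = Pow(Add(Rational(2, 15), 1), 2) = Pow(Rational(17, 15), 2) = Rational(289, 225)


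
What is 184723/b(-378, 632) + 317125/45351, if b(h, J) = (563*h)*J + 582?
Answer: 14214752794159/2033204240322 ≈ 6.9913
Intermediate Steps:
b(h, J) = 582 + 563*J*h (b(h, J) = 563*J*h + 582 = 582 + 563*J*h)
184723/b(-378, 632) + 317125/45351 = 184723/(582 + 563*632*(-378)) + 317125/45351 = 184723/(582 - 134498448) + 317125*(1/45351) = 184723/(-134497866) + 317125/45351 = 184723*(-1/134497866) + 317125/45351 = -184723/134497866 + 317125/45351 = 14214752794159/2033204240322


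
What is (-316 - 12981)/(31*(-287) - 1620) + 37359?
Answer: 392917900/10517 ≈ 37360.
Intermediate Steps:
(-316 - 12981)/(31*(-287) - 1620) + 37359 = -13297/(-8897 - 1620) + 37359 = -13297/(-10517) + 37359 = -13297*(-1/10517) + 37359 = 13297/10517 + 37359 = 392917900/10517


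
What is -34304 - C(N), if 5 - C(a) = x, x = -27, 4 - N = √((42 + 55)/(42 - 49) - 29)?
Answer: -34336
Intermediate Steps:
N = 4 - 10*I*√21/7 (N = 4 - √((42 + 55)/(42 - 49) - 29) = 4 - √(97/(-7) - 29) = 4 - √(97*(-⅐) - 29) = 4 - √(-97/7 - 29) = 4 - √(-300/7) = 4 - 10*I*√21/7 ≈ 4.0 - 6.5465*I)
C(a) = 32 (C(a) = 5 - 1*(-27) = 5 + 27 = 32)
-34304 - C(N) = -34304 - 1*32 = -34304 - 32 = -34336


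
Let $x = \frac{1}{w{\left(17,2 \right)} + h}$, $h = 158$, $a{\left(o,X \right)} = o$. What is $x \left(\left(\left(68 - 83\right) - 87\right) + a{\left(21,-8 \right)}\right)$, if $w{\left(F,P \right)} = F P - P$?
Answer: $- \frac{81}{190} \approx -0.42632$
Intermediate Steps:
$w{\left(F,P \right)} = - P + F P$
$x = \frac{1}{190}$ ($x = \frac{1}{2 \left(-1 + 17\right) + 158} = \frac{1}{2 \cdot 16 + 158} = \frac{1}{32 + 158} = \frac{1}{190} \approx 0.0052632$)
$x \left(\left(\left(68 - 83\right) - 87\right) + a{\left(21,-8 \right)}\right) = \frac{\left(\left(68 - 83\right) - 87\right) + 21}{190} = \frac{\left(-15 - 87\right) + 21}{190} = \frac{-102 + 21}{190} = \frac{1}{190} \left(-81\right) = - \frac{81}{190}$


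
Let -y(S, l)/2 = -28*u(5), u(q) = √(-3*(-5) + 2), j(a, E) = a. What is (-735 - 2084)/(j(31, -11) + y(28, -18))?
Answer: 87389/52351 - 157864*√17/52351 ≈ -10.764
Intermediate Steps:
u(q) = √17 (u(q) = √(15 + 2) = √17)
y(S, l) = 56*√17 (y(S, l) = -(-56)*√17 = 56*√17)
(-735 - 2084)/(j(31, -11) + y(28, -18)) = (-735 - 2084)/(31 + 56*√17) = -2819/(31 + 56*√17)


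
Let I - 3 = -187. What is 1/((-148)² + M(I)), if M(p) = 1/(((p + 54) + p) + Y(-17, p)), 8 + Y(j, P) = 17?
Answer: 305/6680719 ≈ 4.5654e-5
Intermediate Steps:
I = -184 (I = 3 - 187 = -184)
Y(j, P) = 9 (Y(j, P) = -8 + 17 = 9)
M(p) = 1/(63 + 2*p) (M(p) = 1/(((p + 54) + p) + 9) = 1/(((54 + p) + p) + 9) = 1/((54 + 2*p) + 9) = 1/(63 + 2*p))
1/((-148)² + M(I)) = 1/((-148)² + 1/(63 + 2*(-184))) = 1/(21904 + 1/(63 - 368)) = 1/(21904 + 1/(-305)) = 1/(21904 - 1/305) = 1/(6680719/305) = 305/6680719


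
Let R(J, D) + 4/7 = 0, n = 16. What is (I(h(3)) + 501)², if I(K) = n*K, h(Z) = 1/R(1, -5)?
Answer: 223729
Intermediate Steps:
R(J, D) = -4/7 (R(J, D) = -4/7 + 0 = -4/7)
h(Z) = -7/4 (h(Z) = 1/(-4/7) = -7/4)
I(K) = 16*K
(I(h(3)) + 501)² = (16*(-7/4) + 501)² = (-28 + 501)² = 473² = 223729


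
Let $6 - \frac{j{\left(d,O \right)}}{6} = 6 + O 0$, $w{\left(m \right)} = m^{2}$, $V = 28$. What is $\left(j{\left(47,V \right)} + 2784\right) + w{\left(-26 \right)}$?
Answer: $3460$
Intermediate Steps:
$j{\left(d,O \right)} = 0$ ($j{\left(d,O \right)} = 36 - 6 \left(6 + O 0\right) = 36 - 6 \left(6 + 0\right) = 36 - 36 = 0$)
$\left(j{\left(47,V \right)} + 2784\right) + w{\left(-26 \right)} = \left(0 + 2784\right) + \left(-26\right)^{2} = 2784 + 676 = 3460$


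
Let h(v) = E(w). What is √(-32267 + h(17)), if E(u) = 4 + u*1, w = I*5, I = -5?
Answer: 4*I*√2018 ≈ 179.69*I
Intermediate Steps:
w = -25 (w = -5*5 = -25)
E(u) = 4 + u
h(v) = -21 (h(v) = 4 - 25 = -21)
√(-32267 + h(17)) = √(-32267 - 21) = √(-32288) = 4*I*√2018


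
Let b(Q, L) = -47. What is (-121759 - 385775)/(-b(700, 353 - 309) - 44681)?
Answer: 84589/7439 ≈ 11.371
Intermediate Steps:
(-121759 - 385775)/(-b(700, 353 - 309) - 44681) = (-121759 - 385775)/(-1*(-47) - 44681) = -507534/(47 - 44681) = -507534/(-44634) = -507534*(-1/44634) = 84589/7439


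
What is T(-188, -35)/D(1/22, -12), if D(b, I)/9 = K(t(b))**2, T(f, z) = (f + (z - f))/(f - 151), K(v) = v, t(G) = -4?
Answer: 35/48816 ≈ 0.00071698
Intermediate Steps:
T(f, z) = z/(-151 + f)
D(b, I) = 144 (D(b, I) = 9*(-4)**2 = 9*16 = 144)
T(-188, -35)/D(1/22, -12) = -35/(-151 - 188)/144 = -35/(-339)*(1/144) = -35*(-1/339)*(1/144) = (35/339)*(1/144) = 35/48816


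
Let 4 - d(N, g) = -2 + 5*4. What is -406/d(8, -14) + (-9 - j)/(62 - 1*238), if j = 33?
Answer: 2573/88 ≈ 29.239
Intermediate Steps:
d(N, g) = -14 (d(N, g) = 4 - (-2 + 5*4) = 4 - (-2 + 20) = 4 - 1*18 = 4 - 18 = -14)
-406/d(8, -14) + (-9 - j)/(62 - 1*238) = -406/(-14) + (-9 - 1*33)/(62 - 1*238) = -406*(-1/14) + (-9 - 33)/(62 - 238) = 29 - 42/(-176) = 29 - 42*(-1/176) = 29 + 21/88 = 2573/88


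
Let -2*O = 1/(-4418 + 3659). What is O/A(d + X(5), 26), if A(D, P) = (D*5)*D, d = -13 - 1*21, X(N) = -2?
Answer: 1/9836640 ≈ 1.0166e-7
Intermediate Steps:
d = -34 (d = -13 - 21 = -34)
A(D, P) = 5*D**2 (A(D, P) = (5*D)*D = 5*D**2)
O = 1/1518 (O = -1/(2*(-4418 + 3659)) = -1/2/(-759) = -1/2*(-1/759) = 1/1518 ≈ 0.00065876)
O/A(d + X(5), 26) = 1/(1518*((5*(-34 - 2)**2))) = 1/(1518*((5*(-36)**2))) = 1/(1518*((5*1296))) = (1/1518)/6480 = (1/1518)*(1/6480) = 1/9836640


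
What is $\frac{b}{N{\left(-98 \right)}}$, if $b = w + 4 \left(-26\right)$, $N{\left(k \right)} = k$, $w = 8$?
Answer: $\frac{48}{49} \approx 0.97959$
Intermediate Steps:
$b = -96$ ($b = 8 + 4 \left(-26\right) = 8 - 104 = -96$)
$\frac{b}{N{\left(-98 \right)}} = - \frac{96}{-98} = \left(-96\right) \left(- \frac{1}{98}\right) = \frac{48}{49}$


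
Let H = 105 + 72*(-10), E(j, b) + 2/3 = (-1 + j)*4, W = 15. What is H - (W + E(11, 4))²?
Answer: -32104/9 ≈ -3567.1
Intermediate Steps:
E(j, b) = -14/3 + 4*j (E(j, b) = -⅔ + (-1 + j)*4 = -⅔ + (-4 + 4*j) = -14/3 + 4*j)
H = -615 (H = 105 - 720 = -615)
H - (W + E(11, 4))² = -615 - (15 + (-14/3 + 4*11))² = -615 - (15 + (-14/3 + 44))² = -615 - (15 + 118/3)² = -615 - (163/3)² = -615 - 1*26569/9 = -615 - 26569/9 = -32104/9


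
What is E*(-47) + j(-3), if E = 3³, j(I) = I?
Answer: -1272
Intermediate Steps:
E = 27
E*(-47) + j(-3) = 27*(-47) - 3 = -1269 - 3 = -1272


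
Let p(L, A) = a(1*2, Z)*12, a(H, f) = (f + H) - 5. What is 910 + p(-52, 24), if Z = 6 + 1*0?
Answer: 946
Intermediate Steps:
Z = 6 (Z = 6 + 0 = 6)
a(H, f) = -5 + H + f (a(H, f) = (H + f) - 5 = -5 + H + f)
p(L, A) = 36 (p(L, A) = (-5 + 1*2 + 6)*12 = (-5 + 2 + 6)*12 = 3*12 = 36)
910 + p(-52, 24) = 910 + 36 = 946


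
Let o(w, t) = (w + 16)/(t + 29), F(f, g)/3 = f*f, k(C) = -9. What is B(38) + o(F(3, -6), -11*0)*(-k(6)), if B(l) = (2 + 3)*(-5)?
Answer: -338/29 ≈ -11.655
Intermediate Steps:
F(f, g) = 3*f² (F(f, g) = 3*(f*f) = 3*f²)
B(l) = -25 (B(l) = 5*(-5) = -25)
o(w, t) = (16 + w)/(29 + t)
B(38) + o(F(3, -6), -11*0)*(-k(6)) = -25 + ((16 + 3*3²)/(29 - 11*0))*(-1*(-9)) = -25 + ((16 + 3*9)/(29 + 0))*9 = -25 + ((16 + 27)/29)*9 = -25 + ((1/29)*43)*9 = -25 + (43/29)*9 = -25 + 387/29 = -338/29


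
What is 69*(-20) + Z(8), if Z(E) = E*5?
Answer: -1340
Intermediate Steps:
Z(E) = 5*E
69*(-20) + Z(8) = 69*(-20) + 5*8 = -1380 + 40 = -1340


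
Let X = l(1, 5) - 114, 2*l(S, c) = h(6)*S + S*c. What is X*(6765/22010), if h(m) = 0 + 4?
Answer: -296307/8804 ≈ -33.656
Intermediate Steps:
h(m) = 4
l(S, c) = 2*S + S*c/2 (l(S, c) = (4*S + S*c)/2 = 2*S + S*c/2)
X = -219/2 (X = (½)*1*(4 + 5) - 114 = (½)*1*9 - 114 = 9/2 - 114 = -219/2 ≈ -109.50)
X*(6765/22010) = -1481535/(2*22010) = -219/2*1353/4402 = -296307/8804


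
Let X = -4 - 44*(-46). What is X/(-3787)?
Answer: -2020/3787 ≈ -0.53340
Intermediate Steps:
X = 2020 (X = -4 + 2024 = 2020)
X/(-3787) = 2020/(-3787) = 2020*(-1/3787) = -2020/3787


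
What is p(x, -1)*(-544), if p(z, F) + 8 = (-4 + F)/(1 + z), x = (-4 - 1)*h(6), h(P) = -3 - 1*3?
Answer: 137632/31 ≈ 4439.7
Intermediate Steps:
h(P) = -6 (h(P) = -3 - 3 = -6)
x = 30 (x = (-4 - 1)*(-6) = -5*(-6) = 30)
p(z, F) = -8 + (-4 + F)/(1 + z)
p(x, -1)*(-544) = ((-12 - 1 - 8*30)/(1 + 30))*(-544) = ((-12 - 1 - 240)/31)*(-544) = ((1/31)*(-253))*(-544) = -253/31*(-544) = 137632/31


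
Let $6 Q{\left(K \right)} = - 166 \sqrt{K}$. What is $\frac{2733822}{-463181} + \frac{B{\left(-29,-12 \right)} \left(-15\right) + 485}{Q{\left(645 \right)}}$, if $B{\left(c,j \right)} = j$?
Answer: $- \frac{2733822}{463181} - \frac{133 \sqrt{645}}{3569} \approx -6.8487$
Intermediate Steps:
$Q{\left(K \right)} = - \frac{83 \sqrt{K}}{3}$ ($Q{\left(K \right)} = \frac{\left(-166\right) \sqrt{K}}{6} = - \frac{83 \sqrt{K}}{3}$)
$\frac{2733822}{-463181} + \frac{B{\left(-29,-12 \right)} \left(-15\right) + 485}{Q{\left(645 \right)}} = \frac{2733822}{-463181} + \frac{\left(-12\right) \left(-15\right) + 485}{\left(- \frac{83}{3}\right) \sqrt{645}} = 2733822 \left(- \frac{1}{463181}\right) + \left(180 + 485\right) \left(- \frac{\sqrt{645}}{17845}\right) = - \frac{2733822}{463181} + 665 \left(- \frac{\sqrt{645}}{17845}\right) = - \frac{2733822}{463181} - \frac{133 \sqrt{645}}{3569}$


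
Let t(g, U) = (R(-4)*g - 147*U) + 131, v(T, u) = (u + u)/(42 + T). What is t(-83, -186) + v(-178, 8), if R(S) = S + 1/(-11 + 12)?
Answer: 471272/17 ≈ 27722.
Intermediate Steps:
v(T, u) = 2*u/(42 + T) (v(T, u) = (2*u)/(42 + T) = 2*u/(42 + T))
R(S) = 1 + S (R(S) = S + 1/1 = S + 1 = 1 + S)
t(g, U) = 131 - 147*U - 3*g (t(g, U) = ((1 - 4)*g - 147*U) + 131 = (-3*g - 147*U) + 131 = (-147*U - 3*g) + 131 = 131 - 147*U - 3*g)
t(-83, -186) + v(-178, 8) = (131 - 147*(-186) - 3*(-83)) + 2*8/(42 - 178) = (131 + 27342 + 249) + 2*8/(-136) = 27722 + 2*8*(-1/136) = 27722 - 2/17 = 471272/17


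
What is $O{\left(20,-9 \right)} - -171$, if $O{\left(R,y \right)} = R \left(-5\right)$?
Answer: $71$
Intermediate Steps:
$O{\left(R,y \right)} = - 5 R$
$O{\left(20,-9 \right)} - -171 = \left(-5\right) 20 - -171 = -100 + 171 = 71$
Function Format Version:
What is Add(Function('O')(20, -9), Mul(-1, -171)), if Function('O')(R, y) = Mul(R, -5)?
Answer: 71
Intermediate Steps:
Function('O')(R, y) = Mul(-5, R)
Add(Function('O')(20, -9), Mul(-1, -171)) = Add(Mul(-5, 20), Mul(-1, -171)) = Add(-100, 171) = 71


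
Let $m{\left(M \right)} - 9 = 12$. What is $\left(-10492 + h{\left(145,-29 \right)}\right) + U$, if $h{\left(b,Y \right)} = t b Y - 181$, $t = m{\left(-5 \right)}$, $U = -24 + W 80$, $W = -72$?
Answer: $-104762$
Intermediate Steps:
$m{\left(M \right)} = 21$ ($m{\left(M \right)} = 9 + 12 = 21$)
$U = -5784$ ($U = -24 - 5760 = -5784$)
$t = 21$
$h{\left(b,Y \right)} = -181 + 21 Y b$ ($h{\left(b,Y \right)} = 21 b Y - 181 = 21 Y b - 181 = -181 + 21 Y b$)
$\left(-10492 + h{\left(145,-29 \right)}\right) + U = \left(-10492 + \left(-181 + 21 \left(-29\right) 145\right)\right) - 5784 = \left(-10492 - 88486\right) - 5784 = -98978 - 5784 = -104762$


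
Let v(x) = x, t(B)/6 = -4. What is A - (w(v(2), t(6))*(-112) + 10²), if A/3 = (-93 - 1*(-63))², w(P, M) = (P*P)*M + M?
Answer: -10840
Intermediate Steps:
t(B) = -24 (t(B) = 6*(-4) = -24)
w(P, M) = M + M*P² (w(P, M) = P²*M + M = M*P² + M = M + M*P²)
A = 2700 (A = 3*(-93 - 1*(-63))² = 3*(-93 + 63)² = 3*(-30)² = 3*900 = 2700)
A - (w(v(2), t(6))*(-112) + 10²) = 2700 - (-24*(1 + 2²)*(-112) + 10²) = 2700 - (-24*(1 + 4)*(-112) + 100) = 2700 - (-24*5*(-112) + 100) = 2700 - (-120*(-112) + 100) = 2700 - (13440 + 100) = 2700 - 1*13540 = 2700 - 13540 = -10840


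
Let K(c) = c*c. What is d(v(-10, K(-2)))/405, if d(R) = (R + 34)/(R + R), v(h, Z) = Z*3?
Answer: 23/4860 ≈ 0.0047325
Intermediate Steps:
K(c) = c²
v(h, Z) = 3*Z
d(R) = (34 + R)/(2*R) (d(R) = (34 + R)/((2*R)) = (34 + R)*(1/(2*R)) = (34 + R)/(2*R))
d(v(-10, K(-2)))/405 = ((34 + 3*(-2)²)/(2*((3*(-2)²))))/405 = ((34 + 3*4)/(2*((3*4))))*(1/405) = ((½)*(34 + 12)/12)*(1/405) = ((½)*(1/12)*46)*(1/405) = (23/12)*(1/405) = 23/4860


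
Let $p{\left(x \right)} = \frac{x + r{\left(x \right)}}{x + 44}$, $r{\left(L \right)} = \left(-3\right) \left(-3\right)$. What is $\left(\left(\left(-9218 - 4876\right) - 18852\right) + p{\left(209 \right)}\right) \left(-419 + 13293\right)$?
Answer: $- \frac{107306334880}{253} \approx -4.2414 \cdot 10^{8}$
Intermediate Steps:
$r{\left(L \right)} = 9$
$p{\left(x \right)} = \frac{9 + x}{44 + x}$ ($p{\left(x \right)} = \frac{x + 9}{x + 44} = \frac{9 + x}{44 + x}$)
$\left(\left(\left(-9218 - 4876\right) - 18852\right) + p{\left(209 \right)}\right) \left(-419 + 13293\right) = \left(\left(\left(-9218 - 4876\right) - 18852\right) + \frac{9 + 209}{44 + 209}\right) \left(-419 + 13293\right) = \left(\left(-14094 - 18852\right) + \frac{1}{253} \cdot 218\right) 12874 = \left(-32946 + \frac{1}{253} \cdot 218\right) 12874 = \left(-32946 + \frac{218}{253}\right) 12874 = \left(- \frac{8335120}{253}\right) 12874 = - \frac{107306334880}{253}$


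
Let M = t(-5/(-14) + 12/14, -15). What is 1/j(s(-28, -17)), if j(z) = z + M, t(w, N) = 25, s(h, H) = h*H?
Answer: 1/501 ≈ 0.0019960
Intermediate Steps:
s(h, H) = H*h
M = 25
j(z) = 25 + z (j(z) = z + 25 = 25 + z)
1/j(s(-28, -17)) = 1/(25 - 17*(-28)) = 1/(25 + 476) = 1/501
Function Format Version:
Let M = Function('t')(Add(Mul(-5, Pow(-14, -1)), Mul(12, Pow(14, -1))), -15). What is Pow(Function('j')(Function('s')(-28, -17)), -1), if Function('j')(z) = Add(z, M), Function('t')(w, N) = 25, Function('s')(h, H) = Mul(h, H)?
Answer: Rational(1, 501) ≈ 0.0019960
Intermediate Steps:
Function('s')(h, H) = Mul(H, h)
M = 25
Function('j')(z) = Add(25, z) (Function('j')(z) = Add(z, 25) = Add(25, z))
Pow(Function('j')(Function('s')(-28, -17)), -1) = Pow(Add(25, Mul(-17, -28)), -1) = Pow(Add(25, 476), -1) = Pow(501, -1) = Rational(1, 501)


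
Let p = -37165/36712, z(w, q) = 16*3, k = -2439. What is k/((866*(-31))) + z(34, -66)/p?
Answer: -47216731461/997731590 ≈ -47.324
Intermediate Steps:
z(w, q) = 48
p = -37165/36712 (p = -37165*1/36712 = -37165/36712 ≈ -1.0123)
k/((866*(-31))) + z(34, -66)/p = -2439/(866*(-31)) + 48/(-37165/36712) = -2439/(-26846) + 48*(-36712/37165) = -2439*(-1/26846) - 1762176/37165 = 2439/26846 - 1762176/37165 = -47216731461/997731590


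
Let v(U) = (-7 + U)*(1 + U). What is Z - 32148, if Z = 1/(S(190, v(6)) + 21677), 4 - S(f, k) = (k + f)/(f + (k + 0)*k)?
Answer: -166577305009/5181576 ≈ -32148.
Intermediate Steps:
v(U) = (1 + U)*(-7 + U)
S(f, k) = 4 - (f + k)/(f + k**2) (S(f, k) = 4 - (k + f)/(f + (k + 0)*k) = 4 - (f + k)/(f + k*k) = 4 - (f + k)/(f + k**2))
Z = 239/5181576 (Z = 1/((-(-7 + 6**2 - 6*6) + 3*190 + 4*(-7 + 6**2 - 6*6)**2)/(190 + (-7 + 6**2 - 6*6)**2) + 21677) = 1/((-(-7 + 36 - 36) + 570 + 4*(-7 + 36 - 36)**2)/(190 + (-7 + 36 - 36)**2) + 21677) = 1/((-1*(-7) + 570 + 4*(-7)**2)/(190 + (-7)**2) + 21677) = 1/((7 + 570 + 4*49)/(190 + 49) + 21677) = 1/((7 + 570 + 196)/239 + 21677) = 1/((1/239)*773 + 21677) = 1/(773/239 + 21677) = 1/(5181576/239) = 239/5181576 ≈ 4.6125e-5)
Z - 32148 = 239/5181576 - 32148 = -166577305009/5181576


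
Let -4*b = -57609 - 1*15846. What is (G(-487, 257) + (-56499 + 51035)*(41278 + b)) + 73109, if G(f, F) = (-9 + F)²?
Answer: -325747909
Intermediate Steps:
b = 73455/4 (b = -(-57609 - 1*15846)/4 = -(-57609 - 15846)/4 = -¼*(-73455) = 73455/4 ≈ 18364.)
(G(-487, 257) + (-56499 + 51035)*(41278 + b)) + 73109 = ((-9 + 257)² + (-56499 + 51035)*(41278 + 73455/4)) + 73109 = (248² - 5464*238567/4) + 73109 = (61504 - 325882522) + 73109 = -325821018 + 73109 = -325747909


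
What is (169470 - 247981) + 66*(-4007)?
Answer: -342973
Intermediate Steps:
(169470 - 247981) + 66*(-4007) = -78511 - 264462 = -342973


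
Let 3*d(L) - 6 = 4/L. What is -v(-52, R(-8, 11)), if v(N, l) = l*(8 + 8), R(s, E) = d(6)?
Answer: -320/9 ≈ -35.556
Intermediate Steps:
d(L) = 2 + 4/(3*L) (d(L) = 2 + (4/L)/3 = 2 + 4/(3*L))
R(s, E) = 20/9 (R(s, E) = 2 + (4/3)/6 = 2 + (4/3)*(⅙) = 2 + 2/9 = 20/9)
v(N, l) = 16*l (v(N, l) = l*16 = 16*l)
-v(-52, R(-8, 11)) = -16*20/9 = -1*320/9 = -320/9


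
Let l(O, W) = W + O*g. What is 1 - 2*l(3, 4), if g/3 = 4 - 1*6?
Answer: 29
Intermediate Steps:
g = -6 (g = 3*(4 - 1*6) = 3*(4 - 6) = 3*(-2) = -6)
l(O, W) = W - 6*O (l(O, W) = W + O*(-6) = W - 6*O)
1 - 2*l(3, 4) = 1 - 2*(4 - 6*3) = 1 - 2*(4 - 18) = 1 - 2*(-14) = 1 + 28 = 29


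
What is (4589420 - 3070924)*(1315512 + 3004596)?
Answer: 6560066717568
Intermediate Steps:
(4589420 - 3070924)*(1315512 + 3004596) = 1518496*4320108 = 6560066717568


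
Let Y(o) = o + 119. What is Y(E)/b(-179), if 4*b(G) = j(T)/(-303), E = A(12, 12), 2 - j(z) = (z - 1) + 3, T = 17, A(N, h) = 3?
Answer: 147864/17 ≈ 8697.9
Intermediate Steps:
j(z) = -z (j(z) = 2 - ((z - 1) + 3) = 2 - ((-1 + z) + 3) = 2 - (2 + z) = 2 + (-2 - z) = -z)
E = 3
Y(o) = 119 + o
b(G) = 17/1212 (b(G) = (-1*17/(-303))/4 = (-17*(-1/303))/4 = (¼)*(17/303) = 17/1212)
Y(E)/b(-179) = (119 + 3)/(17/1212) = 122*(1212/17) = 147864/17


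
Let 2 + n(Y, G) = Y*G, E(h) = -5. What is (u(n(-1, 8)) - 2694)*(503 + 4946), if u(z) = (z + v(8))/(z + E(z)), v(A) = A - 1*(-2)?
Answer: -14679606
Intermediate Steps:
n(Y, G) = -2 + G*Y (n(Y, G) = -2 + Y*G = -2 + G*Y)
v(A) = 2 + A (v(A) = A + 2 = 2 + A)
u(z) = (10 + z)/(-5 + z) (u(z) = (z + (2 + 8))/(z - 5) = (z + 10)/(-5 + z) = (10 + z)/(-5 + z))
(u(n(-1, 8)) - 2694)*(503 + 4946) = ((10 + (-2 + 8*(-1)))/(-5 + (-2 + 8*(-1))) - 2694)*(503 + 4946) = ((10 + (-2 - 8))/(-5 + (-2 - 8)) - 2694)*5449 = ((10 - 10)/(-5 - 10) - 2694)*5449 = (0/(-15) - 2694)*5449 = (-1/15*0 - 2694)*5449 = (0 - 2694)*5449 = -2694*5449 = -14679606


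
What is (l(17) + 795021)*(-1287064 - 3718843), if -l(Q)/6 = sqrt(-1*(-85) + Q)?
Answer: -3979801189047 + 30035442*sqrt(102) ≈ -3.9795e+12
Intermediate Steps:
l(Q) = -6*sqrt(85 + Q) (l(Q) = -6*sqrt(-1*(-85) + Q) = -6*sqrt(85 + Q))
(l(17) + 795021)*(-1287064 - 3718843) = (-6*sqrt(85 + 17) + 795021)*(-1287064 - 3718843) = (-6*sqrt(102) + 795021)*(-5005907) = (795021 - 6*sqrt(102))*(-5005907) = -3979801189047 + 30035442*sqrt(102)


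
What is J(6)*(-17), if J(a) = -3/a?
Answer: 17/2 ≈ 8.5000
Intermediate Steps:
J(6)*(-17) = -3/6*(-17) = -3*⅙*(-17) = -½*(-17) = 17/2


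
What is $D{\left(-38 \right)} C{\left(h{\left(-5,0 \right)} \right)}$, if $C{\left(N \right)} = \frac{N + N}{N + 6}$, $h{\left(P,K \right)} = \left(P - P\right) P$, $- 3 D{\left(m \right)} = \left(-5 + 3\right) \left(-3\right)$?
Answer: $0$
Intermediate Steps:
$D{\left(m \right)} = -2$ ($D{\left(m \right)} = - \frac{\left(-5 + 3\right) \left(-3\right)}{3} = - \frac{\left(-2\right) \left(-3\right)}{3} = \left(- \frac{1}{3}\right) 6 = -2$)
$h{\left(P,K \right)} = 0$ ($h{\left(P,K \right)} = 0 P = 0$)
$C{\left(N \right)} = \frac{2 N}{6 + N}$
$D{\left(-38 \right)} C{\left(h{\left(-5,0 \right)} \right)} = - 2 \cdot 2 \cdot 0 \frac{1}{6 + 0} = - 2 \cdot 2 \cdot 0 \cdot \frac{1}{6} = \left(-2\right) 0 = 0$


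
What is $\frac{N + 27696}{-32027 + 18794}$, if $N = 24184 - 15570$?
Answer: $- \frac{36310}{13233} \approx -2.7439$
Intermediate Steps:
$N = 8614$ ($N = 24184 - 15570 = 8614$)
$\frac{N + 27696}{-32027 + 18794} = \frac{8614 + 27696}{-32027 + 18794} = \frac{36310}{-13233} = 36310 \left(- \frac{1}{13233}\right) = - \frac{36310}{13233}$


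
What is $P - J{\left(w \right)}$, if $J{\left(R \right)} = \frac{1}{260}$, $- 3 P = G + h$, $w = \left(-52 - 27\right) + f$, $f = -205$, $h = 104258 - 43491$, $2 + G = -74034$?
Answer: $\frac{1149979}{260} \approx 4423.0$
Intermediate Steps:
$G = -74036$ ($G = -2 - 74034 = -74036$)
$h = 60767$ ($h = 104258 - 43491 = 60767$)
$w = -284$ ($w = \left(-52 - 27\right) - 205 = -79 - 205 = -284$)
$P = 4423$ ($P = - \frac{-74036 + 60767}{3} = \left(- \frac{1}{3}\right) \left(-13269\right) = 4423$)
$J{\left(R \right)} = \frac{1}{260}$
$P - J{\left(w \right)} = 4423 - \frac{1}{260} = \frac{1149979}{260}$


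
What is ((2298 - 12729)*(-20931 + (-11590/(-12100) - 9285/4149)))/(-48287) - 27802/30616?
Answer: -932404676671355149/206160271631380 ≈ -4522.7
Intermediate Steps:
((2298 - 12729)*(-20931 + (-11590/(-12100) - 9285/4149)))/(-48287) - 27802/30616 = -10431*(-20931 + (-11590*(-1/12100) - 9285*1/4149))*(-1/48287) - 27802*1/30616 = -10431*(-20931 + (1159/1210 - 3095/1383))*(-1/48287) - 13901/15308 = -10431*(-20931 - 2142053/1673430)*(-1/48287) - 13901/15308 = -10431*(-35028705383/1673430)*(-1/48287) - 13901/15308 = (121794808616691/557810)*(-1/48287) - 13901/15308 = -121794808616691/26934971470 - 13901/15308 = -932404676671355149/206160271631380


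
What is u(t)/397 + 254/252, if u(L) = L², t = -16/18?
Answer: 454667/450198 ≈ 1.0099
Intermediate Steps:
t = -8/9 (t = -16*1/18 = -8/9 ≈ -0.88889)
u(t)/397 + 254/252 = (-8/9)²/397 + 254/252 = (64/81)*(1/397) + 254*(1/252) = 64/32157 + 127/126 = 454667/450198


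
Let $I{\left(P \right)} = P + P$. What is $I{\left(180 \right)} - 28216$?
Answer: $-27856$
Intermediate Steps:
$I{\left(P \right)} = 2 P$
$I{\left(180 \right)} - 28216 = 2 \cdot 180 - 28216 = 360 - 28216 = -27856$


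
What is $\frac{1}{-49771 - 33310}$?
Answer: $- \frac{1}{83081} \approx -1.2036 \cdot 10^{-5}$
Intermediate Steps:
$\frac{1}{-49771 - 33310} = \frac{1}{-83081} = - \frac{1}{83081}$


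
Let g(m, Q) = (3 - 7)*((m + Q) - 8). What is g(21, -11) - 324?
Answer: -332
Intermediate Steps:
g(m, Q) = 32 - 4*Q - 4*m (g(m, Q) = -4*((Q + m) - 8) = -4*(-8 + Q + m) = 32 - 4*Q - 4*m)
g(21, -11) - 324 = (32 - 4*(-11) - 4*21) - 324 = (32 + 44 - 84) - 324 = -8 - 324 = -332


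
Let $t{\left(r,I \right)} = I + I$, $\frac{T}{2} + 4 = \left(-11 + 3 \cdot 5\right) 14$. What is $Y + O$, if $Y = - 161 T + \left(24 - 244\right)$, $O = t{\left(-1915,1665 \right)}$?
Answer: $-13634$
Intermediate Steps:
$T = 104$ ($T = -8 + 2 \left(-11 + 3 \cdot 5\right) 14 = -8 + 2 \left(-11 + 15\right) 14 = -8 + 2 \cdot 4 \cdot 14 = -8 + 2 \cdot 56 = -8 + 112 = 104$)
$t{\left(r,I \right)} = 2 I$
$O = 3330$ ($O = 2 \cdot 1665 = 3330$)
$Y = -16964$ ($Y = \left(-161\right) 104 + \left(24 - 244\right) = -16744 + \left(24 - 244\right) = -16744 - 220 = -16964$)
$Y + O = -16964 + 3330 = -13634$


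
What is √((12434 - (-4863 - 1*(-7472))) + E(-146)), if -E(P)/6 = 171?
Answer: √8799 ≈ 93.803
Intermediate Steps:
E(P) = -1026 (E(P) = -6*171 = -1026)
√((12434 - (-4863 - 1*(-7472))) + E(-146)) = √((12434 - (-4863 - 1*(-7472))) - 1026) = √((12434 - (-4863 + 7472)) - 1026) = √((12434 - 1*2609) - 1026) = √((12434 - 2609) - 1026) = √(9825 - 1026) = √8799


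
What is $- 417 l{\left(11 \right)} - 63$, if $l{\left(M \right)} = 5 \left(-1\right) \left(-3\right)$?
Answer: $-6318$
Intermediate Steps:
$l{\left(M \right)} = 15$ ($l{\left(M \right)} = \left(-5\right) \left(-3\right) = 15$)
$- 417 l{\left(11 \right)} - 63 = \left(-417\right) 15 - 63 = -6255 - 63 = -6318$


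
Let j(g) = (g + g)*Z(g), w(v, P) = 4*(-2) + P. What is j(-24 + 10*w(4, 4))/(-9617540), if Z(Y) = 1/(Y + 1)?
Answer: -32/151476255 ≈ -2.1125e-7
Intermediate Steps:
w(v, P) = -8 + P
Z(Y) = 1/(1 + Y)
j(g) = 2*g/(1 + g) (j(g) = (g + g)/(1 + g) = (2*g)/(1 + g) = 2*g/(1 + g))
j(-24 + 10*w(4, 4))/(-9617540) = (2*(-24 + 10*(-8 + 4))/(1 + (-24 + 10*(-8 + 4))))/(-9617540) = (2*(-24 + 10*(-4))/(1 + (-24 + 10*(-4))))*(-1/9617540) = (2*(-24 - 40)/(1 + (-24 - 40)))*(-1/9617540) = (2*(-64)/(1 - 64))*(-1/9617540) = (2*(-64)/(-63))*(-1/9617540) = (2*(-64)*(-1/63))*(-1/9617540) = (128/63)*(-1/9617540) = -32/151476255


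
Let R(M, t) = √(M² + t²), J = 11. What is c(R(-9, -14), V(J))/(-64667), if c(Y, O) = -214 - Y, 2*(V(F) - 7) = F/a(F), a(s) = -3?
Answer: 214/64667 + √277/64667 ≈ 0.0035666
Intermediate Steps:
V(F) = 7 - F/6 (V(F) = 7 + (F/(-3))/2 = 7 + (F*(-⅓))/2 = 7 + (-F/3)/2 = 7 - F/6)
c(R(-9, -14), V(J))/(-64667) = (-214 - √((-9)² + (-14)²))/(-64667) = (-214 - √(81 + 196))*(-1/64667) = (-214 - √277)*(-1/64667) = 214/64667 + √277/64667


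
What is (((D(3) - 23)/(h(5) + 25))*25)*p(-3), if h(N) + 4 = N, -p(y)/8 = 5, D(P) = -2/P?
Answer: 35500/39 ≈ 910.26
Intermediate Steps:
p(y) = -40 (p(y) = -8*5 = -40)
h(N) = -4 + N
(((D(3) - 23)/(h(5) + 25))*25)*p(-3) = (((-2/3 - 23)/((-4 + 5) + 25))*25)*(-40) = (((-2*⅓ - 23)/(1 + 25))*25)*(-40) = (((-⅔ - 23)/26)*25)*(-40) = (-71/3*1/26*25)*(-40) = -71/78*25*(-40) = -1775/78*(-40) = 35500/39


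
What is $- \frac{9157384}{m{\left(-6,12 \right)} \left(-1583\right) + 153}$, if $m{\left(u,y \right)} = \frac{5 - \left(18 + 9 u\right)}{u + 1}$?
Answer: $- \frac{11446730}{16417} \approx -697.25$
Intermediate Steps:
$m{\left(u,y \right)} = \frac{-13 - 9 u}{1 + u}$ ($m{\left(u,y \right)} = \frac{5 - \left(18 + 9 u\right)}{1 + u} = \frac{-13 - 9 u}{1 + u}$)
$- \frac{9157384}{m{\left(-6,12 \right)} \left(-1583\right) + 153} = - \frac{9157384}{\frac{-13 - -54}{1 - 6} \left(-1583\right) + 153} = - \frac{9157384}{\frac{-13 + 54}{-5} \left(-1583\right) + 153} = - \frac{9157384}{\left(- \frac{1}{5}\right) 41 \left(-1583\right) + 153} = - \frac{9157384}{\left(- \frac{41}{5}\right) \left(-1583\right) + 153} = - \frac{9157384}{\frac{64903}{5} + 153} = - \frac{9157384}{\frac{65668}{5}} = \left(-9157384\right) \frac{5}{65668} = - \frac{11446730}{16417}$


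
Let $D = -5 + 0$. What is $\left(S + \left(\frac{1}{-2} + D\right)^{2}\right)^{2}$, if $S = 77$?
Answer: $\frac{184041}{16} \approx 11503.0$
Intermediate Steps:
$D = -5$
$\left(S + \left(\frac{1}{-2} + D\right)^{2}\right)^{2} = \left(77 + \left(\frac{1}{-2} - 5\right)^{2}\right)^{2} = \left(77 + \left(- \frac{1}{2} - 5\right)^{2}\right)^{2} = \left(77 + \left(- \frac{11}{2}\right)^{2}\right)^{2} = \left(77 + \frac{121}{4}\right)^{2} = \left(\frac{429}{4}\right)^{2} = \frac{184041}{16}$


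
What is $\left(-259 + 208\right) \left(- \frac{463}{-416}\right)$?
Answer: $- \frac{23613}{416} \approx -56.762$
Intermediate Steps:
$\left(-259 + 208\right) \left(- \frac{463}{-416}\right) = - 51 \left(\left(-463\right) \left(- \frac{1}{416}\right)\right) = \left(-51\right) \frac{463}{416} = - \frac{23613}{416}$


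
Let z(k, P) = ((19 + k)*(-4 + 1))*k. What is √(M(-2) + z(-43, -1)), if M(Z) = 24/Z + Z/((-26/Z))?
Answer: I*√525278/13 ≈ 55.751*I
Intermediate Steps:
M(Z) = 24/Z - Z²/26 (M(Z) = 24/Z + Z*(-Z/26) = 24/Z - Z²/26)
z(k, P) = k*(-57 - 3*k) (z(k, P) = ((19 + k)*(-3))*k = (-57 - 3*k)*k = k*(-57 - 3*k))
√(M(-2) + z(-43, -1)) = √((1/26)*(624 - 1*(-2)³)/(-2) - 3*(-43)*(19 - 43)) = √((1/26)*(-½)*(624 - 1*(-8)) - 3*(-43)*(-24)) = √((1/26)*(-½)*(624 + 8) - 3096) = √((1/26)*(-½)*632 - 3096) = √(-158/13 - 3096) = √(-40406/13) = I*√525278/13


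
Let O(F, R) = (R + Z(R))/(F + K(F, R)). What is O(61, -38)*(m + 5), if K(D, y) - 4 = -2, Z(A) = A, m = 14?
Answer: -1444/63 ≈ -22.921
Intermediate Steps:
K(D, y) = 2 (K(D, y) = 4 - 2 = 2)
O(F, R) = 2*R/(2 + F) (O(F, R) = (R + R)/(F + 2) = (2*R)/(2 + F) = 2*R/(2 + F))
O(61, -38)*(m + 5) = (2*(-38)/(2 + 61))*(14 + 5) = (2*(-38)/63)*19 = (2*(-38)*(1/63))*19 = -76/63*19 = -1444/63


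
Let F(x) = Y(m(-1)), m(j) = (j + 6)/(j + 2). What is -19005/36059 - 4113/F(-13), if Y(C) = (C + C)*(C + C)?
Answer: -150211167/3605900 ≈ -41.657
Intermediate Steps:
m(j) = (6 + j)/(2 + j)
Y(C) = 4*C² (Y(C) = (2*C)*(2*C) = 4*C²)
F(x) = 100 (F(x) = 4*((6 - 1)/(2 - 1))² = 4*(5/1)² = 4*(1*5)² = 4*5² = 4*25 = 100)
-19005/36059 - 4113/F(-13) = -19005/36059 - 4113/100 = -150211167/3605900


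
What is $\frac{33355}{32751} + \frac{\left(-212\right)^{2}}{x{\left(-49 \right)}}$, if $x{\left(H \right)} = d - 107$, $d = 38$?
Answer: $- \frac{489886483}{753273} \approx -650.34$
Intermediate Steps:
$x{\left(H \right)} = -69$ ($x{\left(H \right)} = 38 - 107 = -69$)
$\frac{33355}{32751} + \frac{\left(-212\right)^{2}}{x{\left(-49 \right)}} = \frac{33355}{32751} + \frac{\left(-212\right)^{2}}{-69} = 33355 \cdot \frac{1}{32751} + 44944 \left(- \frac{1}{69}\right) = \frac{33355}{32751} - \frac{44944}{69} = - \frac{489886483}{753273}$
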